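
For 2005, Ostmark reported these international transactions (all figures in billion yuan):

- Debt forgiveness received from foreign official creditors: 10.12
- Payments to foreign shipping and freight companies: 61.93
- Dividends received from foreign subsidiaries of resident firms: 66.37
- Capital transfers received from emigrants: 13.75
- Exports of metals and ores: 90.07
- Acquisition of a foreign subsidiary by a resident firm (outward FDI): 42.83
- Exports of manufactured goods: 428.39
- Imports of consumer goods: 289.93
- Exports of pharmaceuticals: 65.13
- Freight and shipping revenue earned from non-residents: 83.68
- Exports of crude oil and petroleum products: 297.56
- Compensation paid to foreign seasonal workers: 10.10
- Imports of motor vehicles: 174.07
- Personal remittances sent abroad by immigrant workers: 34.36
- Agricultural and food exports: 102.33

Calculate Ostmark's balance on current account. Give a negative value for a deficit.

Goods: -174.07 + 65.13 - 289.93 + 102.33 + 90.07 + 428.39 + 297.56 = 519.48
Services: 83.68 - 61.93 = 21.75
Primary income: -10.10 + 66.37 = 56.27
Secondary income: -34.36
Current account = 519.48 + 21.75 + 56.27 + (-34.36) = 563.14
(Excluded from the current account — capital account: debt forgiveness received from foreign official creditors 10.12, capital transfers received from emigrants 13.75; financial account: acquisition of a foreign subsidiary by a resident firm (outward FDI) 42.83.)

563.14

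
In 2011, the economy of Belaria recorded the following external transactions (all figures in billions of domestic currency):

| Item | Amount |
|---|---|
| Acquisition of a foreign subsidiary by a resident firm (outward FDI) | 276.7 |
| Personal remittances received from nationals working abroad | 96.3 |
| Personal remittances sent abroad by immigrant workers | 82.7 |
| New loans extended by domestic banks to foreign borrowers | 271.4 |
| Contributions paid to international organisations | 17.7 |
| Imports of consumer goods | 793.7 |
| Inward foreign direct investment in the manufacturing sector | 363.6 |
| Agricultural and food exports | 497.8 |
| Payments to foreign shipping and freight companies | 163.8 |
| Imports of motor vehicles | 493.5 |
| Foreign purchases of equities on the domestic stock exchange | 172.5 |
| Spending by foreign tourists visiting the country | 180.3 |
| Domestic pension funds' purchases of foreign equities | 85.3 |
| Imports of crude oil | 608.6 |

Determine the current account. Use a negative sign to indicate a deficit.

-1385.6

Goods: 497.8 - 608.6 - 493.5 - 793.7 = -1398.0
Services: 180.3 - 163.8 = 16.5
Secondary income: 96.3 - 82.7 - 17.7 = -4.1
Current account = (-1398.0) + 16.5 + (-4.1) = -1385.6
(Excluded from the current account — financial account: acquisition of a foreign subsidiary by a resident firm (outward FDI) 276.7, new loans extended by domestic banks to foreign borrowers 271.4, inward foreign direct investment in the manufacturing sector 363.6, foreign purchases of equities on the domestic stock exchange 172.5, domestic pension funds' purchases of foreign equities 85.3.)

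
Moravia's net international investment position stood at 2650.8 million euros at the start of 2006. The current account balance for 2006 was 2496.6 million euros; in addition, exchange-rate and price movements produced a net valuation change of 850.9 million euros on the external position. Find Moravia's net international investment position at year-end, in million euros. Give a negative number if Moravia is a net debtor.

Change in NIIP = current account + net valuation change = 2496.6 + 850.9 = 3347.5
End-of-year NIIP = 2650.8 + 3347.5 = 5998.3

5998.3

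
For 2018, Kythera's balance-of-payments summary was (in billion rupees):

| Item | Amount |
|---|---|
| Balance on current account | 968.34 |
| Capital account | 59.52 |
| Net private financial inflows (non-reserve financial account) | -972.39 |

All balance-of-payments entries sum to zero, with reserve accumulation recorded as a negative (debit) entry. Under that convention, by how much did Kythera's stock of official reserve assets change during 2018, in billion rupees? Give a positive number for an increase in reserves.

Official reserve transactions balance = -(968.34 + 59.52 + (-972.39)) = -55.47
An accumulation of reserves is recorded as a debit (negative entry), so the change in the stock of reserves is the negative of that balance.
Change in official reserves = -(-55.47) = 55.47

55.47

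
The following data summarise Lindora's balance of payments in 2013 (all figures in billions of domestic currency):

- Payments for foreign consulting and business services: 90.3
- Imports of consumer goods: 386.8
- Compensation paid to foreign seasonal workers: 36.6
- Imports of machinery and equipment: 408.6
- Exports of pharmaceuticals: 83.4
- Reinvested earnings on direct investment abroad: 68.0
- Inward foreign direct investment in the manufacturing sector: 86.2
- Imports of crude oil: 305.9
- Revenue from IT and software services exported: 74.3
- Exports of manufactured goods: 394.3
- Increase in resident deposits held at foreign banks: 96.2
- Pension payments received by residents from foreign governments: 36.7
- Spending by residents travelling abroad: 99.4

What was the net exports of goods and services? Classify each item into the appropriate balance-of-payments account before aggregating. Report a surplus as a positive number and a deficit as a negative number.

Goods: -305.9 - 386.8 - 408.6 + 83.4 + 394.3 = -623.6
Services: -99.4 + 74.3 - 90.3 = -115.4
Trade balance = -623.6 + (-115.4) = -739.0
(Excluded from the trade balance — primary income: compensation paid to foreign seasonal workers 36.6, reinvested earnings on direct investment abroad 68.0; financial account: inward foreign direct investment in the manufacturing sector 86.2, increase in resident deposits held at foreign banks 96.2; secondary income: pension payments received by residents from foreign governments 36.7.)

-739.0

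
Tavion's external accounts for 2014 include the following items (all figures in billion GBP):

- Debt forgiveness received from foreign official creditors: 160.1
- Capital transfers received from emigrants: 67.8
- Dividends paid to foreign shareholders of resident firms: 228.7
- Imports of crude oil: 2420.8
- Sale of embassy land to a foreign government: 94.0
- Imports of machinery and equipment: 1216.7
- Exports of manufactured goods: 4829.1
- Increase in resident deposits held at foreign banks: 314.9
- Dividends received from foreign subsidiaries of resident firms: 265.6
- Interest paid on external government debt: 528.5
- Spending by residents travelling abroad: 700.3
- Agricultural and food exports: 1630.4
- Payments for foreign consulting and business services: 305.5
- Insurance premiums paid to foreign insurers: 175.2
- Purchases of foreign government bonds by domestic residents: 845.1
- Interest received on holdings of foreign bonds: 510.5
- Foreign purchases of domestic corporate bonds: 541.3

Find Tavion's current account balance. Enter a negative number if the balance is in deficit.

Goods: 4829.1 - 2420.8 + 1630.4 - 1216.7 = 2822.0
Services: -175.2 - 305.5 - 700.3 = -1181.0
Primary income: -528.5 + 510.5 + 265.6 - 228.7 = 18.9
Current account = 2822.0 + (-1181.0) + 18.9 = 1659.9
(Excluded from the current account — capital account: debt forgiveness received from foreign official creditors 160.1, capital transfers received from emigrants 67.8, sale of embassy land to a foreign government 94.0; financial account: increase in resident deposits held at foreign banks 314.9, purchases of foreign government bonds by domestic residents 845.1, foreign purchases of domestic corporate bonds 541.3.)

1659.9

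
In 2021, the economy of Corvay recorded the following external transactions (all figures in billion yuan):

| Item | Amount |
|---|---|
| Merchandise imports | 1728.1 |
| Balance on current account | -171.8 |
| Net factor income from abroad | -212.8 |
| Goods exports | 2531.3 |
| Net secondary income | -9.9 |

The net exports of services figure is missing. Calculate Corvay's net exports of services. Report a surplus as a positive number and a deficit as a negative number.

-752.3

Current account = goods balance + services balance + net primary income + net secondary income
Sum of the known components = 580.5
Net exports of services = CA - (known components) = -171.8 - 580.5 = -752.3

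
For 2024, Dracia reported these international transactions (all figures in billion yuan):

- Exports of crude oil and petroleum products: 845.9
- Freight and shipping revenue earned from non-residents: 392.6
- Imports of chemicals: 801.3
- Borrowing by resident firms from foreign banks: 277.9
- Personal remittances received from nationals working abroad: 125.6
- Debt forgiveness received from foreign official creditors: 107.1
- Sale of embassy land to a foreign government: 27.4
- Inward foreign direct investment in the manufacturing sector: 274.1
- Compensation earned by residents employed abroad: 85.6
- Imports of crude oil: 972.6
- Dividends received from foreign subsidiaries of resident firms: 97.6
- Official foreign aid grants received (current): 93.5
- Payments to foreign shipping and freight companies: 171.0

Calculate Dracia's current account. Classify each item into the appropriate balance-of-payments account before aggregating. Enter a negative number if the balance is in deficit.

-304.1

Goods: 845.9 - 801.3 - 972.6 = -928.0
Services: 392.6 - 171.0 = 221.6
Primary income: 97.6 + 85.6 = 183.2
Secondary income: 125.6 + 93.5 = 219.1
Current account = (-928.0) + 221.6 + 183.2 + 219.1 = -304.1
(Excluded from the current account — financial account: borrowing by resident firms from foreign banks 277.9, inward foreign direct investment in the manufacturing sector 274.1; capital account: debt forgiveness received from foreign official creditors 107.1, sale of embassy land to a foreign government 27.4.)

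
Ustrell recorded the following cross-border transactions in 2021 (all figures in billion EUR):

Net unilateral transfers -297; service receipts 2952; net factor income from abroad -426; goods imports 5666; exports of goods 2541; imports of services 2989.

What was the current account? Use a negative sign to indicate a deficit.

-3885

Goods balance = 2541 - 5666 = -3125
Services balance = 2952 - 2989 = -37
Trade balance (goods + services) = -3125 + (-37) = -3162
Net primary income = -426
Net secondary income = -297
Current account = -3162 + (-426) + (-297) = -3885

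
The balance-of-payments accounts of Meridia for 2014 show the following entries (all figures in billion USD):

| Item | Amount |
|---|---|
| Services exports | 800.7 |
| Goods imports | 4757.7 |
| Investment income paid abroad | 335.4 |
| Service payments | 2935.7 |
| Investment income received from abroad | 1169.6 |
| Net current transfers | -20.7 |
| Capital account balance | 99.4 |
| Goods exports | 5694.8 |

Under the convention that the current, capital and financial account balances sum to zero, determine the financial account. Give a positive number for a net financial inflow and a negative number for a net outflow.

Goods balance = 5694.8 - 4757.7 = 937.1
Services balance = 800.7 - 2935.7 = -2135.0
Trade balance (goods + services) = 937.1 + (-2135.0) = -1197.9
Net primary income = 1169.6 - 335.4 = 834.2
Net secondary income = -20.7
Current account = -1197.9 + 834.2 + (-20.7) = -384.4
Financial account = -(-384.4 + 99.4) = 285.0

285.0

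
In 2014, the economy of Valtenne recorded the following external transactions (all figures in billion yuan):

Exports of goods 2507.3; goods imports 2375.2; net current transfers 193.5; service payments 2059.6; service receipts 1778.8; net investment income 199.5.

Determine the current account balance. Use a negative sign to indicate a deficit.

Goods balance = 2507.3 - 2375.2 = 132.1
Services balance = 1778.8 - 2059.6 = -280.8
Trade balance (goods + services) = 132.1 + (-280.8) = -148.7
Net primary income = 199.5
Net secondary income = 193.5
Current account = -148.7 + 199.5 + 193.5 = 244.3

244.3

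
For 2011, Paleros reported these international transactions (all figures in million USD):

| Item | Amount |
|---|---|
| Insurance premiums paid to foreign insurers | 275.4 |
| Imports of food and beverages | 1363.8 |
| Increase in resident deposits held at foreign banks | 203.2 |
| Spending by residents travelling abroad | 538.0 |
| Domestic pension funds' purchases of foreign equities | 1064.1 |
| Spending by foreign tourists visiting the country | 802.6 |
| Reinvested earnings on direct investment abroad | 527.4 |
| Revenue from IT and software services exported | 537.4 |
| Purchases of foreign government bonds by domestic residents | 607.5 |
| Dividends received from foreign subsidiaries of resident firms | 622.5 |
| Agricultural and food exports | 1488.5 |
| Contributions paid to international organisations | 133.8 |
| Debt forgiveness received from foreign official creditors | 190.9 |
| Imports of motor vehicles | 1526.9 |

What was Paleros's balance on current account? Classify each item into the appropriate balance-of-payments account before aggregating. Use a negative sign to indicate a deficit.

140.5

Goods: -1363.8 + 1488.5 - 1526.9 = -1402.2
Services: -538.0 - 275.4 + 537.4 + 802.6 = 526.6
Primary income: 622.5 + 527.4 = 1149.9
Secondary income: -133.8
Current account = (-1402.2) + 526.6 + 1149.9 + (-133.8) = 140.5
(Excluded from the current account — financial account: increase in resident deposits held at foreign banks 203.2, domestic pension funds' purchases of foreign equities 1064.1, purchases of foreign government bonds by domestic residents 607.5; capital account: debt forgiveness received from foreign official creditors 190.9.)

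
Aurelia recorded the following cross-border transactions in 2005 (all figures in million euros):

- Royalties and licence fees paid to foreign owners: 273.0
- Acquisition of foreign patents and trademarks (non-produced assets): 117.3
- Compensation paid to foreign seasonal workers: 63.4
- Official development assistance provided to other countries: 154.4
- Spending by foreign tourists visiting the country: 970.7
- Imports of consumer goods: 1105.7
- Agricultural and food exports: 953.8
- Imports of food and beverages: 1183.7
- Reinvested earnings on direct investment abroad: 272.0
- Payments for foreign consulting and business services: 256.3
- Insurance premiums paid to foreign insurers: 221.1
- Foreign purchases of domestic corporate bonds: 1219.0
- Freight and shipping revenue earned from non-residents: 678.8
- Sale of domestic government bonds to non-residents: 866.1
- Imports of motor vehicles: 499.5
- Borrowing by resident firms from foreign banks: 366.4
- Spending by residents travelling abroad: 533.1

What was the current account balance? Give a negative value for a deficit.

Goods: 953.8 - 1105.7 - 1183.7 - 499.5 = -1835.1
Services: 678.8 - 256.3 + 970.7 - 273.0 - 221.1 - 533.1 = 366.0
Primary income: 272.0 - 63.4 = 208.6
Secondary income: -154.4
Current account = (-1835.1) + 366.0 + 208.6 + (-154.4) = -1414.9
(Excluded from the current account — capital account: acquisition of foreign patents and trademarks (non-produced assets) 117.3; financial account: foreign purchases of domestic corporate bonds 1219.0, sale of domestic government bonds to non-residents 866.1, borrowing by resident firms from foreign banks 366.4.)

-1414.9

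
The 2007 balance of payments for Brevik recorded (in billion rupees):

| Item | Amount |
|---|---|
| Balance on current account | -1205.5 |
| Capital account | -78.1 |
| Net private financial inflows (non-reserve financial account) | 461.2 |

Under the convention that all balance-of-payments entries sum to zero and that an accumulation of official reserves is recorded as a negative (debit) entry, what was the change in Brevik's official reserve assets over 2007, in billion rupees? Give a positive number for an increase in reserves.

-822.4

Official reserve transactions balance = -((-1205.5) + (-78.1) + 461.2) = 822.4
An accumulation of reserves is recorded as a debit (negative entry), so the change in the stock of reserves is the negative of that balance.
Change in official reserves = -(822.4) = -822.4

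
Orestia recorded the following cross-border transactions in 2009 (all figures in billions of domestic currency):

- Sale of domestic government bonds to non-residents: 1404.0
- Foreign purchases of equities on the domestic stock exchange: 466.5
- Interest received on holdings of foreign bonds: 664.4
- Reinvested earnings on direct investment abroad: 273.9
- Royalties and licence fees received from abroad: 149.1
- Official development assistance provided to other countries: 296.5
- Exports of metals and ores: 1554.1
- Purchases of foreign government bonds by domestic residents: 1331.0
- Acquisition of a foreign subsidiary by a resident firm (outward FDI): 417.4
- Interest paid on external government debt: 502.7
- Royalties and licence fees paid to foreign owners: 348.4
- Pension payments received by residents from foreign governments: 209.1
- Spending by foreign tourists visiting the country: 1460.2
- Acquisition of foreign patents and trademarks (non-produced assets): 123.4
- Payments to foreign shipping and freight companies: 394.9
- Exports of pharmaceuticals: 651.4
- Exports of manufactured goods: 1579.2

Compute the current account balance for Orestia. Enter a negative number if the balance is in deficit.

4998.9

Goods: 1554.1 + 651.4 + 1579.2 = 3784.7
Services: -394.9 - 348.4 + 1460.2 + 149.1 = 866.0
Primary income: 273.9 - 502.7 + 664.4 = 435.6
Secondary income: 209.1 - 296.5 = -87.4
Current account = 3784.7 + 866.0 + 435.6 + (-87.4) = 4998.9
(Excluded from the current account — financial account: sale of domestic government bonds to non-residents 1404.0, foreign purchases of equities on the domestic stock exchange 466.5, purchases of foreign government bonds by domestic residents 1331.0, acquisition of a foreign subsidiary by a resident firm (outward FDI) 417.4; capital account: acquisition of foreign patents and trademarks (non-produced assets) 123.4.)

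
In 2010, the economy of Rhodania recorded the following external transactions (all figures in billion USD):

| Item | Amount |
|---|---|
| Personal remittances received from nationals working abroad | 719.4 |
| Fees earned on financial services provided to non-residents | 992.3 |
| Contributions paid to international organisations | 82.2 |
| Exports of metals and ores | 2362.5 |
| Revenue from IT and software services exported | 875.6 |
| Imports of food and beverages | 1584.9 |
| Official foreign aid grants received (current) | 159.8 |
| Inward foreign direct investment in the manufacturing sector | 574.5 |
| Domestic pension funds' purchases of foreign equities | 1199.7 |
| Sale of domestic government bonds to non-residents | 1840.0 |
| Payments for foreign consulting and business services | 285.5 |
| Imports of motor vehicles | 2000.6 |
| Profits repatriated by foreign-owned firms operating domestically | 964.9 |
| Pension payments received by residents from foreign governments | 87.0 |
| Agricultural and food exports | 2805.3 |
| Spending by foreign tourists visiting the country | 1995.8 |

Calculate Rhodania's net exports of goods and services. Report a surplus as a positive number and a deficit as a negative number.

Goods: -1584.9 + 2805.3 - 2000.6 + 2362.5 = 1582.3
Services: 1995.8 + 992.3 - 285.5 + 875.6 = 3578.2
Trade balance = 1582.3 + 3578.2 = 5160.5
(Excluded from the trade balance — secondary income: personal remittances received from nationals working abroad 719.4, contributions paid to international organisations 82.2, official foreign aid grants received (current) 159.8, pension payments received by residents from foreign governments 87.0; financial account: inward foreign direct investment in the manufacturing sector 574.5, domestic pension funds' purchases of foreign equities 1199.7, sale of domestic government bonds to non-residents 1840.0; primary income: profits repatriated by foreign-owned firms operating domestically 964.9.)

5160.5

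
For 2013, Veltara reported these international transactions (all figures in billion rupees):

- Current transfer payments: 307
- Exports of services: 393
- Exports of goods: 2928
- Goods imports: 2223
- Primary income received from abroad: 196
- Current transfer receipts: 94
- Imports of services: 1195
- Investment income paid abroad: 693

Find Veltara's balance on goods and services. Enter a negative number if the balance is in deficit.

-97

Goods balance = 2928 - 2223 = 705
Services balance = 393 - 1195 = -802
Trade balance (goods + services) = 705 + (-802) = -97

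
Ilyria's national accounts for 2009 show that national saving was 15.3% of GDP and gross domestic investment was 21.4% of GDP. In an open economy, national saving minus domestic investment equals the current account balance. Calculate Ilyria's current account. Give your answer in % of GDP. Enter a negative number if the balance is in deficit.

-6.1

S - I = CA (net lending to the rest of the world).
CA = S - I = 15.3 - 21.4 = -6.1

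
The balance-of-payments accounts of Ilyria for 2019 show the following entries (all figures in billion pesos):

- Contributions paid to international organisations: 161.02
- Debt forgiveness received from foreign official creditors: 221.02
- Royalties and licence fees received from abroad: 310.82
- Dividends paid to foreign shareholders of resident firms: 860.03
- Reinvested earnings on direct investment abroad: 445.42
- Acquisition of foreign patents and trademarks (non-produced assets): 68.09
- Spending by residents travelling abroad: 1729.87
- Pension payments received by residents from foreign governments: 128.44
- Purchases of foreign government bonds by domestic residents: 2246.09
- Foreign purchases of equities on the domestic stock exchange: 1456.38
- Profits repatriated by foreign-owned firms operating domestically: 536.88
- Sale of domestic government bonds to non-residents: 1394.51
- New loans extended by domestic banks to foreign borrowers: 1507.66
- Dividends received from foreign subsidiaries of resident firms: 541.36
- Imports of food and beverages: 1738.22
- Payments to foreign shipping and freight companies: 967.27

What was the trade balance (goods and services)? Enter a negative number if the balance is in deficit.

-4124.54

Goods: -1738.22
Services: -1729.87 - 967.27 + 310.82 = -2386.32
Trade balance = -1738.22 + (-2386.32) = -4124.54
(Excluded from the trade balance — secondary income: contributions paid to international organisations 161.02, pension payments received by residents from foreign governments 128.44; capital account: debt forgiveness received from foreign official creditors 221.02, acquisition of foreign patents and trademarks (non-produced assets) 68.09; primary income: dividends paid to foreign shareholders of resident firms 860.03, reinvested earnings on direct investment abroad 445.42, profits repatriated by foreign-owned firms operating domestically 536.88, dividends received from foreign subsidiaries of resident firms 541.36; financial account: purchases of foreign government bonds by domestic residents 2246.09, foreign purchases of equities on the domestic stock exchange 1456.38, sale of domestic government bonds to non-residents 1394.51, new loans extended by domestic banks to foreign borrowers 1507.66.)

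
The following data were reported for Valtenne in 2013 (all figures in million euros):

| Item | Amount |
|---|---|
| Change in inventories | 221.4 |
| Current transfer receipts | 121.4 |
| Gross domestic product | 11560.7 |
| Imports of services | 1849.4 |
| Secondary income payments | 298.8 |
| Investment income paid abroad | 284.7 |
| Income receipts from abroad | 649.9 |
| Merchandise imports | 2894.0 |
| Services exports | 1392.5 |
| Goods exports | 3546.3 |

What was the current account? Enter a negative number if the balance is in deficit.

383.2

Goods balance = 3546.3 - 2894.0 = 652.3
Services balance = 1392.5 - 1849.4 = -456.9
Trade balance (goods + services) = 652.3 + (-456.9) = 195.4
Net primary income = 649.9 - 284.7 = 365.2
Net secondary income = 121.4 - 298.8 = -177.4
Current account = 195.4 + 365.2 + (-177.4) = 383.2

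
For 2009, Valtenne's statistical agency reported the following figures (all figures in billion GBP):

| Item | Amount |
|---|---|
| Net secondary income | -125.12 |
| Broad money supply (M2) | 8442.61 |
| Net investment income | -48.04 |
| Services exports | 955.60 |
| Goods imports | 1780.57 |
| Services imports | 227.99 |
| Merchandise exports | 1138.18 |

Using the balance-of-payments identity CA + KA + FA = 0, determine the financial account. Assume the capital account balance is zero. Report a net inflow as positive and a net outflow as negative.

87.94

Goods balance = 1138.18 - 1780.57 = -642.39
Services balance = 955.60 - 227.99 = 727.61
Trade balance (goods + services) = -642.39 + 727.61 = 85.22
Net primary income = -48.04
Net secondary income = -125.12
Current account = 85.22 + (-48.04) + (-125.12) = -87.94
Financial account = -(-87.94) = 87.94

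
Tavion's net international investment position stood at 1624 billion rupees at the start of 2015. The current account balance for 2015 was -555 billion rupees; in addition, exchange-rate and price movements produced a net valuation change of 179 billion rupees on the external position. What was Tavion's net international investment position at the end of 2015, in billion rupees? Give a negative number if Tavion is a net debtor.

Change in NIIP = current account + net valuation change = -555 + 179 = -376
End-of-year NIIP = 1624 + (-376) = 1248

1248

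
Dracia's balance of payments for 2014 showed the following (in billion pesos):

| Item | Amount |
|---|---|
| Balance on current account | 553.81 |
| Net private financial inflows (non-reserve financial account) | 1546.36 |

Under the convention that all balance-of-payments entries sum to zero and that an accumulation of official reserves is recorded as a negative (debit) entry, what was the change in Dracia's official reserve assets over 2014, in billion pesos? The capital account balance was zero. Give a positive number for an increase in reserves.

2100.17

Official reserve transactions balance = -(553.81 + 1546.36) = -2100.17
An accumulation of reserves is recorded as a debit (negative entry), so the change in the stock of reserves is the negative of that balance.
Change in official reserves = -(-2100.17) = 2100.17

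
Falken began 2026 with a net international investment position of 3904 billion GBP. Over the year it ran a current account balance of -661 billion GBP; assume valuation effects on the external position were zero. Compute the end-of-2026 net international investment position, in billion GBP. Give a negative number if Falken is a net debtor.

With no valuation effects, change in NIIP = current account = -661
End-of-year NIIP = 3904 + (-661) = 3243

3243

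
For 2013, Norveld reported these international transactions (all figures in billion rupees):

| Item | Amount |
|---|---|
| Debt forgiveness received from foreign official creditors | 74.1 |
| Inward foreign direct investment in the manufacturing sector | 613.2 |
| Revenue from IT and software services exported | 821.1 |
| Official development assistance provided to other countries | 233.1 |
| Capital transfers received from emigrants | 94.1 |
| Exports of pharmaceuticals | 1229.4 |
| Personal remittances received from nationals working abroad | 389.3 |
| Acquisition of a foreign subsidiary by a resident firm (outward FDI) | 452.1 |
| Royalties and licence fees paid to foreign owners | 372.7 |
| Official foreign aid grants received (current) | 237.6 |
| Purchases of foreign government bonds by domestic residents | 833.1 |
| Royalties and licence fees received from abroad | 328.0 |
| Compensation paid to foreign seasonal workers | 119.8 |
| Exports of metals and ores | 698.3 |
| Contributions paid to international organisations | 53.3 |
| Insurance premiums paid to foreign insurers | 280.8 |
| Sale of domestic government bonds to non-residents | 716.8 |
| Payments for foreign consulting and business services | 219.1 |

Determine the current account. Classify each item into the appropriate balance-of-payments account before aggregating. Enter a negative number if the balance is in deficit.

Goods: 1229.4 + 698.3 = 1927.7
Services: -280.8 + 328.0 - 372.7 - 219.1 + 821.1 = 276.5
Primary income: -119.8
Secondary income: -53.3 + 237.6 - 233.1 + 389.3 = 340.5
Current account = 1927.7 + 276.5 + (-119.8) + 340.5 = 2424.9
(Excluded from the current account — capital account: debt forgiveness received from foreign official creditors 74.1, capital transfers received from emigrants 94.1; financial account: inward foreign direct investment in the manufacturing sector 613.2, acquisition of a foreign subsidiary by a resident firm (outward FDI) 452.1, purchases of foreign government bonds by domestic residents 833.1, sale of domestic government bonds to non-residents 716.8.)

2424.9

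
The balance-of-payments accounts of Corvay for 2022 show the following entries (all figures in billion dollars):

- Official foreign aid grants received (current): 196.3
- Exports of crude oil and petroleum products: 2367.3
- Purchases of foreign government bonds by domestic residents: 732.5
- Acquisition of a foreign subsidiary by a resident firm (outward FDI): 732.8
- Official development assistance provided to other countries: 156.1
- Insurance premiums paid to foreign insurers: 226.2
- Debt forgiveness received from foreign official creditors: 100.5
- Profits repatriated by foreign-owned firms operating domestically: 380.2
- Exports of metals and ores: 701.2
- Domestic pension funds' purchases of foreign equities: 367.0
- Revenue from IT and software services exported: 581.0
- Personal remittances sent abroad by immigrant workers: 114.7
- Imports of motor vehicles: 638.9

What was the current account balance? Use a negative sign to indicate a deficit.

Goods: 701.2 + 2367.3 - 638.9 = 2429.6
Services: 581.0 - 226.2 = 354.8
Primary income: -380.2
Secondary income: -114.7 - 156.1 + 196.3 = -74.5
Current account = 2429.6 + 354.8 + (-380.2) + (-74.5) = 2329.7
(Excluded from the current account — financial account: purchases of foreign government bonds by domestic residents 732.5, acquisition of a foreign subsidiary by a resident firm (outward FDI) 732.8, domestic pension funds' purchases of foreign equities 367.0; capital account: debt forgiveness received from foreign official creditors 100.5.)

2329.7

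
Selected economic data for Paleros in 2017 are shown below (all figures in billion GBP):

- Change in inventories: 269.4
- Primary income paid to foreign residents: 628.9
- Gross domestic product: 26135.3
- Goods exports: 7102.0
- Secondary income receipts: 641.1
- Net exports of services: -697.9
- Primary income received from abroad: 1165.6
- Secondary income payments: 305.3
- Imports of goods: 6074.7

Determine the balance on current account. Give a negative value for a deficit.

1201.9

Goods balance = 7102.0 - 6074.7 = 1027.3
Services balance = -697.9
Trade balance (goods + services) = 1027.3 + (-697.9) = 329.4
Net primary income = 1165.6 - 628.9 = 536.7
Net secondary income = 641.1 - 305.3 = 335.8
Current account = 329.4 + 536.7 + 335.8 = 1201.9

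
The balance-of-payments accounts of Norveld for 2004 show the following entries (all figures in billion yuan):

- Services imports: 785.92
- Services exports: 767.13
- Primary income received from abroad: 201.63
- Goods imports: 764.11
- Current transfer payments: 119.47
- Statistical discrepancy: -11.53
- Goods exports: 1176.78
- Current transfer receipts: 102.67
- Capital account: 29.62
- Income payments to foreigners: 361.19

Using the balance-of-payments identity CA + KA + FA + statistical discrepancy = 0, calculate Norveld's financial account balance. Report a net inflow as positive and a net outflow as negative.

-235.61

Goods balance = 1176.78 - 764.11 = 412.67
Services balance = 767.13 - 785.92 = -18.79
Trade balance (goods + services) = 412.67 + (-18.79) = 393.88
Net primary income = 201.63 - 361.19 = -159.56
Net secondary income = 102.67 - 119.47 = -16.80
Current account = 393.88 + (-159.56) + (-16.80) = 217.52
Financial account = -(217.52 + 29.62 + (-11.53)) = -235.61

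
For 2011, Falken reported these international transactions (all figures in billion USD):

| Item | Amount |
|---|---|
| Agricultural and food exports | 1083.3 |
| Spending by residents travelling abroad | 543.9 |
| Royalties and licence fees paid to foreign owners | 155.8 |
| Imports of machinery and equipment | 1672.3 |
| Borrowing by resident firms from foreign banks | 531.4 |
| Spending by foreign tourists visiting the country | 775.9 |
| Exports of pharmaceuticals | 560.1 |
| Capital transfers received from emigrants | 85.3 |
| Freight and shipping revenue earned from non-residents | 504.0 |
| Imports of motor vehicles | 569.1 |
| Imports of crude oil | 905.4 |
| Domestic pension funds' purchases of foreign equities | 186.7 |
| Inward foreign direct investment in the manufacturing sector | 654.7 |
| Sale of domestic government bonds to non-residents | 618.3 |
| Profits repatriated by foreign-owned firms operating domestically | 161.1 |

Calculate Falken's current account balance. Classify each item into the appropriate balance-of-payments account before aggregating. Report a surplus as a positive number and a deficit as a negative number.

-1084.3

Goods: -569.1 + 1083.3 + 560.1 - 1672.3 - 905.4 = -1503.4
Services: -543.9 - 155.8 + 775.9 + 504.0 = 580.2
Primary income: -161.1
Current account = (-1503.4) + 580.2 + (-161.1) = -1084.3
(Excluded from the current account — financial account: borrowing by resident firms from foreign banks 531.4, domestic pension funds' purchases of foreign equities 186.7, inward foreign direct investment in the manufacturing sector 654.7, sale of domestic government bonds to non-residents 618.3; capital account: capital transfers received from emigrants 85.3.)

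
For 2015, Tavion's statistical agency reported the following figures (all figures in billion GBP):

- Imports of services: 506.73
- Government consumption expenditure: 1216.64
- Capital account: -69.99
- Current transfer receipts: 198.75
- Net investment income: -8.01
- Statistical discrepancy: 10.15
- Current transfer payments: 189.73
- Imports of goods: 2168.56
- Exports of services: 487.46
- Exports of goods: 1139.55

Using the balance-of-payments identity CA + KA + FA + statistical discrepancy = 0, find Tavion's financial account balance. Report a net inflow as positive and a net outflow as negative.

Goods balance = 1139.55 - 2168.56 = -1029.01
Services balance = 487.46 - 506.73 = -19.27
Trade balance (goods + services) = -1029.01 + (-19.27) = -1048.28
Net primary income = -8.01
Net secondary income = 198.75 - 189.73 = 9.02
Current account = -1048.28 + (-8.01) + 9.02 = -1047.27
Financial account = -(-1047.27 + (-69.99) + 10.15) = 1107.11

1107.11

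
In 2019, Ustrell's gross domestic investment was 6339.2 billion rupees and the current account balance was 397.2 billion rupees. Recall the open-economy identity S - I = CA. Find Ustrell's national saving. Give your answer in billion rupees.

S = I + CA = 6339.2 + 397.2 = 6736.4

6736.4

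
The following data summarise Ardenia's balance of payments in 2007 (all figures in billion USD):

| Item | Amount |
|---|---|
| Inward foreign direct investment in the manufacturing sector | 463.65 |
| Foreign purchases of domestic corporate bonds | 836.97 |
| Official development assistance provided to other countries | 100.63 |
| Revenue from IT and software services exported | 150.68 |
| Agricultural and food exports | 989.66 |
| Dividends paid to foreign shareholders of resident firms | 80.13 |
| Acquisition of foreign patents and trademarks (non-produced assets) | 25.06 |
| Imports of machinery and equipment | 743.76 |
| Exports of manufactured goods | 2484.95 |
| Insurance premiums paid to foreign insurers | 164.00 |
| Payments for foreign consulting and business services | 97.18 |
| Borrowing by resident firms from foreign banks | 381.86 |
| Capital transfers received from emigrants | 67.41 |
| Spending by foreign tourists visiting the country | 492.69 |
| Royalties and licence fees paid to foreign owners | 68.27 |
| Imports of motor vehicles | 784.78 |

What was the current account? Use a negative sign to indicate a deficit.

2079.23

Goods: 989.66 - 743.76 + 2484.95 - 784.78 = 1946.07
Services: -68.27 - 97.18 + 150.68 + 492.69 - 164.00 = 313.92
Primary income: -80.13
Secondary income: -100.63
Current account = 1946.07 + 313.92 + (-80.13) + (-100.63) = 2079.23
(Excluded from the current account — financial account: inward foreign direct investment in the manufacturing sector 463.65, foreign purchases of domestic corporate bonds 836.97, borrowing by resident firms from foreign banks 381.86; capital account: acquisition of foreign patents and trademarks (non-produced assets) 25.06, capital transfers received from emigrants 67.41.)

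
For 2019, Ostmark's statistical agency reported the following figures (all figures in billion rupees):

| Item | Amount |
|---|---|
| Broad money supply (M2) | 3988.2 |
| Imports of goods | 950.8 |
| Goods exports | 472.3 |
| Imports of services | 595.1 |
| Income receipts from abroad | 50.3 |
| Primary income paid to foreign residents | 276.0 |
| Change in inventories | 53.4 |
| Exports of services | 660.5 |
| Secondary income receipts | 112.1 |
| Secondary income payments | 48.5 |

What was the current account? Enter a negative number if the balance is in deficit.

Goods balance = 472.3 - 950.8 = -478.5
Services balance = 660.5 - 595.1 = 65.4
Trade balance (goods + services) = -478.5 + 65.4 = -413.1
Net primary income = 50.3 - 276.0 = -225.7
Net secondary income = 112.1 - 48.5 = 63.6
Current account = -413.1 + (-225.7) + 63.6 = -575.2

-575.2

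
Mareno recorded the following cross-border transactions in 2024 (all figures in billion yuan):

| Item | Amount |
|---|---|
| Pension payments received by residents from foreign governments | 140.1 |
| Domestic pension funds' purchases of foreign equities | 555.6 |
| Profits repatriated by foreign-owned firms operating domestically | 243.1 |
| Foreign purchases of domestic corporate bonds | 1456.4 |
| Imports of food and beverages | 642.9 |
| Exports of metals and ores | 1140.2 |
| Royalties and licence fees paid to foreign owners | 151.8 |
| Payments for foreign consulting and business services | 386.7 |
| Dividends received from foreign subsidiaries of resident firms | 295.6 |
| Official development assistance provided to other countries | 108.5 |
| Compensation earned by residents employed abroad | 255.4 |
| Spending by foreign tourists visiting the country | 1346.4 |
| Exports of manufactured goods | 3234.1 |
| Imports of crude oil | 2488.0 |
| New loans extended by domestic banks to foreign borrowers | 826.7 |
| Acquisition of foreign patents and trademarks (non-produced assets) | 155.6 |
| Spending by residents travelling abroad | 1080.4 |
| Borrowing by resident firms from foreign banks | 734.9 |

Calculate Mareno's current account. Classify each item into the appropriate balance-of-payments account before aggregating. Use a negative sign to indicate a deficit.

Goods: -642.9 + 1140.2 + 3234.1 - 2488.0 = 1243.4
Services: -1080.4 + 1346.4 - 386.7 - 151.8 = -272.5
Primary income: -243.1 + 255.4 + 295.6 = 307.9
Secondary income: 140.1 - 108.5 = 31.6
Current account = 1243.4 + (-272.5) + 307.9 + 31.6 = 1310.4
(Excluded from the current account — financial account: domestic pension funds' purchases of foreign equities 555.6, foreign purchases of domestic corporate bonds 1456.4, new loans extended by domestic banks to foreign borrowers 826.7, borrowing by resident firms from foreign banks 734.9; capital account: acquisition of foreign patents and trademarks (non-produced assets) 155.6.)

1310.4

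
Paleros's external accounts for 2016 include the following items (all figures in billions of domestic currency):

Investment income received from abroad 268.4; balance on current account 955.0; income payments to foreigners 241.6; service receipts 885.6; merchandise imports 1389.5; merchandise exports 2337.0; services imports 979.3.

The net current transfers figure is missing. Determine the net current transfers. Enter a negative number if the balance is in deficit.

74.4

Current account = goods balance + services balance + net primary income + net secondary income
Sum of the known components = 880.6
Net current transfers = CA - (known components) = 955.0 - 880.6 = 74.4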